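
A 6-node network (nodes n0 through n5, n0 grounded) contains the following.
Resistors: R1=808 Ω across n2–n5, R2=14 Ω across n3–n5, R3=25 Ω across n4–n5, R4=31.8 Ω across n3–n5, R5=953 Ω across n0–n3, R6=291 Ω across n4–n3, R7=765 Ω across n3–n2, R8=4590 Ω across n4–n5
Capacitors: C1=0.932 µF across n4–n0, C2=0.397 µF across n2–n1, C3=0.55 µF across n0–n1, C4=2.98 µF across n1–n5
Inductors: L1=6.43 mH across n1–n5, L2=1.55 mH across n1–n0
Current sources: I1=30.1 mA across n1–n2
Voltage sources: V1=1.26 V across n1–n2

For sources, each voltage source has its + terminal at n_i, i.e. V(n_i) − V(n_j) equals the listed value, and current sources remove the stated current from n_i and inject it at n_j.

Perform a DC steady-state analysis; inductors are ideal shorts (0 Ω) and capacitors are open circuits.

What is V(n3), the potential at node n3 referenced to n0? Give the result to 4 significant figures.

Element admittances at DC:
  Y(R1) = 0.001238 S between n2,n5
  Y(R2) = 0.07143 S between n3,n5
  Y(C1) = 0.000 S between n4,n0
  Y(R3) = 0.04000 S between n4,n5
  Y(C2) = 0.000 S between n2,n1
  Y(R4) = 0.03145 S between n3,n5
  Y(C3) = 0.000 S between n0,n1
  Y(R5) = 0.001049 S between n0,n3
  Y(R6) = 0.003436 S between n4,n3
  L1: short n1↔n5 (DC inductor)
  Y(R7) = 0.001307 S between n3,n2
  Y(R8) = 0.0002179 S between n4,n5
  Y(C4) = 0.000 S between n1,n5
  I1: injects 0.0301 A into n2 (from n1)
  L2: short n1↔n0 (DC inductor)
  V1: constraint V(n1)−V(n2) = 1.26
Assemble and solve the 8×8 MNA system:
  V(n1)=0.000  V(n2)=-1.260  V(n3)=-0.01519  V(n4)=-0.001196  V(n5)=0.000
  i(L1)=0.003171  i(L2)=1.594e-05  i(V1)=-0.03329

-0.01519 V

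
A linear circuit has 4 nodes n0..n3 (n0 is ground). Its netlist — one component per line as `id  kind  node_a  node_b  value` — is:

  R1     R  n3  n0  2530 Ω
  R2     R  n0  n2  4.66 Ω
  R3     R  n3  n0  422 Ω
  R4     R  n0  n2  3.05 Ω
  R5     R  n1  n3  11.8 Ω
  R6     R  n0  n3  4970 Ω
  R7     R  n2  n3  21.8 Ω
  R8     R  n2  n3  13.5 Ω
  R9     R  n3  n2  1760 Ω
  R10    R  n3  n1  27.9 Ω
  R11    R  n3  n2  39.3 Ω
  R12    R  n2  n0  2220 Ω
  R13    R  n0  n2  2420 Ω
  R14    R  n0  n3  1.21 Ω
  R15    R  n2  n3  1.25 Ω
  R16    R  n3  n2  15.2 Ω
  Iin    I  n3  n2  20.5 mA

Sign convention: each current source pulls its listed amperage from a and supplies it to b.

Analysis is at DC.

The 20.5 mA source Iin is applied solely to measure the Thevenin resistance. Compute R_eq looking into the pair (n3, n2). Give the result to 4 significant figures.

R_eq = 0.7463 Ω

Element admittances at DC:
  Y(R1) = 0.0003953 S between n3,n0
  Y(R2) = 0.2146 S between n0,n2
  Y(R3) = 0.002370 S between n3,n0
  Y(R4) = 0.3279 S between n0,n2
  Y(R5) = 0.08475 S between n1,n3
  Y(R6) = 0.0002012 S between n0,n3
  Y(R7) = 0.04587 S between n2,n3
  Y(R8) = 0.07407 S between n2,n3
  Y(R9) = 0.0005682 S between n3,n2
  Y(R10) = 0.03584 S between n3,n1
  Y(R11) = 0.02545 S between n3,n2
  Y(R12) = 0.0004505 S between n2,n0
  Y(R13) = 0.0004132 S between n0,n2
  Y(R14) = 0.8264 S between n0,n3
  Y(R15) = 0.8000 S between n2,n3
  Y(R16) = 0.06579 S between n3,n2
  Iin: injects 0.0205 A into n2 (from n3)
Assemble and solve the 3×3 MNA system:
  V(n1)=-0.006055  V(n2)=0.009243  V(n3)=-0.006055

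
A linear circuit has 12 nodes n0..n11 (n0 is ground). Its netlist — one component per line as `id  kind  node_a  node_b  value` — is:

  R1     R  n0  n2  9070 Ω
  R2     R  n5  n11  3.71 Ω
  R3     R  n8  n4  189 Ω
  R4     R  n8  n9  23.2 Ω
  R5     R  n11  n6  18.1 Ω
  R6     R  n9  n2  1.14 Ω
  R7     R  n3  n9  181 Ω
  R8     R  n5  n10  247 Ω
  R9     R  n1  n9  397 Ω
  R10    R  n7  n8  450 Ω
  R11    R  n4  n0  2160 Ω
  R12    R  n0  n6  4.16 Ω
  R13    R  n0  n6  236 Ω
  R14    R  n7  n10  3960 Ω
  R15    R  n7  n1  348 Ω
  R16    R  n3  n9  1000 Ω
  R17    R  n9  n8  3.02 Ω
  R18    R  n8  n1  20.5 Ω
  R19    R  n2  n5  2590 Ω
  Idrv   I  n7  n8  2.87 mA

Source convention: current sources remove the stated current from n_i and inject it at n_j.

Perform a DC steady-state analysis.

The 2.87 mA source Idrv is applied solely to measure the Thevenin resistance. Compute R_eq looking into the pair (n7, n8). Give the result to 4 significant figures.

R_eq = 194.9 Ω

Apply KCL at each of the 11 non-ground nodes and solve the resulting linear system.
Node n1: branches {R9, R15, R18} → V_1 = 0.08427
Node n2: branches {R1, R6, R19} → V_2 = 0.1135
Node n3: branches {R7, R16} → V_3 = 0.1136
Node n4: branches {R3, R11} → V_4 = 0.1048
Node n5: branches {R2, R8, R19} → V_5 = -0.001580
Node n6: branches {R5, R12, R13} → V_6 = -0.0002495
Node n7: branches {R10, R14, R15, Idrv} → V_7 = -0.4453
Node n8: branches {R3, R4, R10, R17, R18, Idrv} → V_8 = 0.1139
Node n9: branches {R4, R6, R7, R9, R16, R17} → V_9 = 0.1136
Node n10: branches {R8, R14} → V_10 = -0.02763
Node n11: branches {R2, R5} → V_11 = -0.001354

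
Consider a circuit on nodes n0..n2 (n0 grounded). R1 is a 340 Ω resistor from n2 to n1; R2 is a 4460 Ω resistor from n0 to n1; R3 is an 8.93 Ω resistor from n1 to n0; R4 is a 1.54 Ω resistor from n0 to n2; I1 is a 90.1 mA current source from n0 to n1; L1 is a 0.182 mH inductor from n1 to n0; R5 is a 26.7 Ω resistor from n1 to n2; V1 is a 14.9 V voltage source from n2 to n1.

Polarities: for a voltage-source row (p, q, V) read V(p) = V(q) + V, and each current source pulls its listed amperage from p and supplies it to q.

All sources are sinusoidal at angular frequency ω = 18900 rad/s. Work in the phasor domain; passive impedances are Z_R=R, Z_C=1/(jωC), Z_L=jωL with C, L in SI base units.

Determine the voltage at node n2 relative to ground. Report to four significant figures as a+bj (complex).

3.914-4.194j V

Element admittances at ω=18900 rad/s:
  Y(R1) = 0.002941+0.000j S between n2,n1
  Y(R2) = 0.0002242+0.000j S between n0,n1
  Y(R3) = 0.1120+0.000j S between n1,n0
  Y(R4) = 0.6494+0.000j S between n0,n2
  I1: injects 0.0901 A into n1 (from n0)
  Y(L1) = 0.000-0.2907j S between n1,n0
  Y(R5) = 0.03745+0.000j S between n1,n2
  V1: constraint V(n2)−V(n1) = 14.9
Assemble and solve the 3×3 MNA system:
  V(n1)=-10.99-4.194j  V(n2)=3.914-4.194j
  i(V1)=-3.144+2.723j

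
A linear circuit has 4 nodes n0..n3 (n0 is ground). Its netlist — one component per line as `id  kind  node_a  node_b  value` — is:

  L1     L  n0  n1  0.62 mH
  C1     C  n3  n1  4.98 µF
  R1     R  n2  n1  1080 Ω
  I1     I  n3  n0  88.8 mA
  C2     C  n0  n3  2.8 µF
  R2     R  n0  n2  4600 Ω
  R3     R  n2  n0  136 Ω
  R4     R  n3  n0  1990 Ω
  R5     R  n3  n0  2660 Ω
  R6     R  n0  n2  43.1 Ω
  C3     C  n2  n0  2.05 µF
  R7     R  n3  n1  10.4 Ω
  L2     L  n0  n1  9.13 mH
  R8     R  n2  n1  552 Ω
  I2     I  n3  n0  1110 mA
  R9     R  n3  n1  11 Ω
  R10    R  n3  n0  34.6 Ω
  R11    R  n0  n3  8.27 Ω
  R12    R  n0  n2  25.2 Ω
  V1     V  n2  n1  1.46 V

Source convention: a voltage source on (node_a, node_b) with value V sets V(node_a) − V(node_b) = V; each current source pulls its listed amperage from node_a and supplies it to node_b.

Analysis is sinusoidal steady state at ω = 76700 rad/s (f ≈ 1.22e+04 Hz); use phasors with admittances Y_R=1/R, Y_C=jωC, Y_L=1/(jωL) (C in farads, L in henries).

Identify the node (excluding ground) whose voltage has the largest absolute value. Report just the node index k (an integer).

3

Apply KCL at each of the 3 non-ground nodes and solve the resulting linear system.
Node n1: branches {L1, C1, R1, R7, L2, R8, R9, V1} → V_1 = -2.087+1.902j
Node n2: branches {R1, R2, R3, R6, C3, R8, R12, V1} → V_2 = -0.6267+1.902j
Node n3: branches {C1, I1, C2, R4, R5, R7, I2, R9, R10, R11} → V_3 = -2.224+2.622j
Source currents: i(V1)=0.3393-0.03550j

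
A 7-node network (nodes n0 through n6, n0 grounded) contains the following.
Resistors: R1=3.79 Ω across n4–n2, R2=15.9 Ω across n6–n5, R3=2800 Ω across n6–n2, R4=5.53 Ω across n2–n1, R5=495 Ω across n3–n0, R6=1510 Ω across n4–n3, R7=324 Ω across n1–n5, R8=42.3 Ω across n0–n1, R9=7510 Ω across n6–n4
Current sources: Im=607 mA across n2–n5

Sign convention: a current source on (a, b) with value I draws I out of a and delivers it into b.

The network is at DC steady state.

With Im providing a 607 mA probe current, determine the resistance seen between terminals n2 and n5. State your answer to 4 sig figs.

Element admittances at DC:
  Y(R1) = 0.2639 S between n4,n2
  Y(R2) = 0.06289 S between n6,n5
  Y(R3) = 0.0003571 S between n6,n2
  Y(R4) = 0.1808 S between n2,n1
  Y(R5) = 0.002020 S between n3,n0
  Y(R6) = 0.0006623 S between n4,n3
  Y(R7) = 0.003086 S between n1,n5
  Y(R8) = 0.02364 S between n0,n1
  Y(R9) = 0.0001332 S between n6,n4
  Im: injects 0.607 A into n5 (from n2)
Assemble and solve the 6×6 MNA system:
  V(n1)=0.05773  V(n2)=-2.828  V(n3)=-0.6755  V(n4)=-2.736  V(n5)=169.6  V(n6)=168.2

R_eq = 284.0 Ω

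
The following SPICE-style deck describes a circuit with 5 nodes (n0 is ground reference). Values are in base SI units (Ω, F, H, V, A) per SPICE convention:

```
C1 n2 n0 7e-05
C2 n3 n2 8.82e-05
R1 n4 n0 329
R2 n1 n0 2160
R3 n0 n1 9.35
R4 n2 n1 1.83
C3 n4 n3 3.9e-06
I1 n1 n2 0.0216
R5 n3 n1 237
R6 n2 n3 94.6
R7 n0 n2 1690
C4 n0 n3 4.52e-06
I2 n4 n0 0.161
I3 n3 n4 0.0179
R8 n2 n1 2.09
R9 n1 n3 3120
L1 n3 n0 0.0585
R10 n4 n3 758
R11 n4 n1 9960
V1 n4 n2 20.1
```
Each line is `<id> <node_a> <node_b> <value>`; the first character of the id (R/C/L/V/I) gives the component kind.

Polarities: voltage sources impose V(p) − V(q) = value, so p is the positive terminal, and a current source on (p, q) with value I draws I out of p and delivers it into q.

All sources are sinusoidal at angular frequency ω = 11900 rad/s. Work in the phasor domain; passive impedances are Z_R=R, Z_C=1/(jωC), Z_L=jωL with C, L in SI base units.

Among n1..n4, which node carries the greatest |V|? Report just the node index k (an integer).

MNA unknowns: 4 node voltages V₁..V_4 plus 1 source current (V1)
C1: Y=0.000+0.8330j on G[2,0]
C2: Y=0.000+1.050j on G[3,2]
R1: Y=0.003040+0.000j on G[4,0]
R2: Y=0.0004630+0.000j on G[1,0]
R3: Y=0.1070+0.000j on G[0,1]
R4: Y=0.5464+0.000j on G[2,1]
C3: Y=0.000+0.04641j on G[4,3]
I1: z[1]−=0.0216, z[2]+=0.0216
R5: Y=0.004219+0.000j on G[3,1]
R6: Y=0.01057+0.000j on G[2,3]
R7: Y=0.0005917+0.000j on G[0,2]
C4: Y=0.000+0.05379j on G[0,3]
I2: z[4]−=0.161, z[0]+=0.161
I3: z[3]−=0.0179, z[4]+=0.0179
R8: Y=0.4785+0.000j on G[2,1]
R9: Y=0.0003205+0.000j on G[1,3]
L1: Y=0.000-0.001436j on G[3,0]
R10: Y=0.001319+0.000j on G[4,3]
R11: Y=0.0001004+0.000j on G[4,1]
V1: row V4−V2=20.1, i_V1 at 4,2
solve → V1=-0.08251+0.2181j, V2=-0.07569+0.2409j, V3=0.7401+0.2341j, V4=20.02+0.2409j
aux → i_V1=-0.2311-0.8957j

4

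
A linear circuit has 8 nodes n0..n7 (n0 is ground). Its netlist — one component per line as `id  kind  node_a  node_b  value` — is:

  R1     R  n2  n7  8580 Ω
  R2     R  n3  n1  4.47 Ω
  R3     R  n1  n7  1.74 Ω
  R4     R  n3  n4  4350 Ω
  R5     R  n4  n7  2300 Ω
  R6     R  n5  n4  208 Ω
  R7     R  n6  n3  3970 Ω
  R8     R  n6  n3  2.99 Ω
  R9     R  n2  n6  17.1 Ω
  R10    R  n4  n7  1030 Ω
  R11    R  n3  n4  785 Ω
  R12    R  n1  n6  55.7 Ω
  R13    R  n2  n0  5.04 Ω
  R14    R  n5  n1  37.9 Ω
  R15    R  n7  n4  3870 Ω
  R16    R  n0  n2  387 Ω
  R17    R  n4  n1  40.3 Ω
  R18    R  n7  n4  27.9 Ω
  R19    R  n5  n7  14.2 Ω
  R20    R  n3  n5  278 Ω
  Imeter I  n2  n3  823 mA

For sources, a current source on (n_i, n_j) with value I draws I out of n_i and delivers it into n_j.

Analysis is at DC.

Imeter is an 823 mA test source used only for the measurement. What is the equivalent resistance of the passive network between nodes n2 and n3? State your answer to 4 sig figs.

R_eq = 19.90 Ω

Apply KCL at each of the 7 non-ground nodes and solve the resulting linear system.
Node n1: branches {R2, R3, R12, R14, R17} → V_1 = 16.20
Node n2: branches {R1, R9, R13, R16, Imeter} → V_2 = 0.000
Node n3: branches {R2, R4, R7, R8, R11, R20, Imeter} → V_3 = 16.38
Node n4: branches {R4, R5, R6, R10, R11, R15, R17, R18} → V_4 = 16.20
Node n5: branches {R6, R14, R19, R20} → V_5 = 16.21
Node n6: branches {R7, R8, R9, R12} → V_6 = 14.04
Node n7: branches {R1, R3, R5, R10, R15, R18, R19} → V_7 = 16.20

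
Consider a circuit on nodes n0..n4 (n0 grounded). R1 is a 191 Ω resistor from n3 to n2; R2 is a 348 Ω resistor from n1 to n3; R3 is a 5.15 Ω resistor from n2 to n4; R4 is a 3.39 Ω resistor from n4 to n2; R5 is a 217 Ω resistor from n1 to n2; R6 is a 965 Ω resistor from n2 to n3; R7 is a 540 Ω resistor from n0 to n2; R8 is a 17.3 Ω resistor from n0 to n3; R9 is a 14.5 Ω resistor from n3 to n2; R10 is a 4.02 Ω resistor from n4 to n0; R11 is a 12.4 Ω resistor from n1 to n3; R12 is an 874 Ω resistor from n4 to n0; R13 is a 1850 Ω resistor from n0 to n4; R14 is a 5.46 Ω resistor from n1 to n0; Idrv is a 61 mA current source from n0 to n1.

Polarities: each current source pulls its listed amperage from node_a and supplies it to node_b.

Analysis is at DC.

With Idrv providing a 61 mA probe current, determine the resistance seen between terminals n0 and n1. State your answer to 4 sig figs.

R_eq = 4.274 Ω

Apply KCL at each of the 4 non-ground nodes and solve the resulting linear system.
Node n1: branches {R2, R5, R11, R14, Idrv} → V_1 = 0.2607
Node n2: branches {R1, R3, R4, R5, R6, R7, R9} → V_2 = 0.03963
Node n3: branches {R1, R2, R6, R8, R9, R11} → V_3 = 0.1143
Node n4: branches {R3, R4, R10, R12, R13} → V_4 = 0.02621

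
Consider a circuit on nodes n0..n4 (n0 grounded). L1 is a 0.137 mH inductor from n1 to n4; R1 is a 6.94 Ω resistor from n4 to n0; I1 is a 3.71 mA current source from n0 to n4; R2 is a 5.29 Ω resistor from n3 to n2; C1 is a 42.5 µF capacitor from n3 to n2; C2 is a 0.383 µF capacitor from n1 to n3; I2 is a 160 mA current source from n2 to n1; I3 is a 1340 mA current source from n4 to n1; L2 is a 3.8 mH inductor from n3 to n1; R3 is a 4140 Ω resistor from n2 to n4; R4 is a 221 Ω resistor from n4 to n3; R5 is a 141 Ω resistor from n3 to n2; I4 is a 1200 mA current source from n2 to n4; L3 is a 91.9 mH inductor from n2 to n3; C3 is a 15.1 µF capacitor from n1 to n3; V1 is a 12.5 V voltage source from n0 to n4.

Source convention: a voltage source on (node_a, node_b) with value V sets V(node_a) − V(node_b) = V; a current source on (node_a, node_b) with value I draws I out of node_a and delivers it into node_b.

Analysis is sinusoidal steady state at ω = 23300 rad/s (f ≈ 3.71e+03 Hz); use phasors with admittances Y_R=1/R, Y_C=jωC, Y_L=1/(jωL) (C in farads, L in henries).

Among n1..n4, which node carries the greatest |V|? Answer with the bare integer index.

Apply KCL at each of the 4 non-ground nodes and solve the resulting linear system.
Node n1: branches {L1, C2, I2, I3, L2, C3} → V_1 = -12.43+0.4470j
Node n2: branches {R2, C1, I2, R3, R5, I4, L3} → V_2 = -12.76+5.660j
Node n3: branches {R2, C1, C2, L2, R4, R5, L3, C3} → V_3 = -12.49+4.339j
Node n4: branches {L1, R1, I1, I3, R3, R4, I4, V1} → V_4 = -12.50+0.000j
Source currents: i(V1)=-1.805+0.000j

2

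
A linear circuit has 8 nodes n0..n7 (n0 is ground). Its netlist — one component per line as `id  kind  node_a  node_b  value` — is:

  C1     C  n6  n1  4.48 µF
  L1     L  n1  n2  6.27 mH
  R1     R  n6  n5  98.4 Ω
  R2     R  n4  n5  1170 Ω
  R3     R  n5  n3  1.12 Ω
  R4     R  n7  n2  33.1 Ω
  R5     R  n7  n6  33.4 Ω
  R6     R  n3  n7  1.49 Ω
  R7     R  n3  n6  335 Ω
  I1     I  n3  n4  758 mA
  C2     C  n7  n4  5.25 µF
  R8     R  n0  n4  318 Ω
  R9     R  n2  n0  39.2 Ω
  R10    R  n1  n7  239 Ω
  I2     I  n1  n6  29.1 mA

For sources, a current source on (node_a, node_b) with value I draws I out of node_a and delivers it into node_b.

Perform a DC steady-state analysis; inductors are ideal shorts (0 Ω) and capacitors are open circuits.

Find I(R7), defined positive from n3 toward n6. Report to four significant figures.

-0.003889 A

MNA unknowns: 7 node voltages V₁..V_7 plus 1 source current (L1)
C1: Y=0.000 on G[6,1]
L1: row V1−V2=0, i_L1 at 1,2
R1: Y=0.01016 on G[6,5]
R2: Y=0.0008547 on G[4,5]
R3: Y=0.8929 on G[5,3]
R4: Y=0.03021 on G[7,2]
R5: Y=0.02994 on G[7,6]
R6: Y=0.6711 on G[3,7]
R7: Y=0.002985 on G[3,6]
I1: z[3]−=0.758, z[4]+=0.758
C2: Y=0.000 on G[7,4]
R8: Y=0.003145 on G[0,4]
R9: Y=0.02551 on G[2,0]
R10: Y=0.004184 on G[1,7]
I2: z[1]−=0.0291, z[6]+=0.0291
solve → V1=-22.34, V2=-22.34, V3=-38.90, V4=181.3, V5=-38.68, V6=-37.60, V7=-38.07
aux → i_L1=-0.09490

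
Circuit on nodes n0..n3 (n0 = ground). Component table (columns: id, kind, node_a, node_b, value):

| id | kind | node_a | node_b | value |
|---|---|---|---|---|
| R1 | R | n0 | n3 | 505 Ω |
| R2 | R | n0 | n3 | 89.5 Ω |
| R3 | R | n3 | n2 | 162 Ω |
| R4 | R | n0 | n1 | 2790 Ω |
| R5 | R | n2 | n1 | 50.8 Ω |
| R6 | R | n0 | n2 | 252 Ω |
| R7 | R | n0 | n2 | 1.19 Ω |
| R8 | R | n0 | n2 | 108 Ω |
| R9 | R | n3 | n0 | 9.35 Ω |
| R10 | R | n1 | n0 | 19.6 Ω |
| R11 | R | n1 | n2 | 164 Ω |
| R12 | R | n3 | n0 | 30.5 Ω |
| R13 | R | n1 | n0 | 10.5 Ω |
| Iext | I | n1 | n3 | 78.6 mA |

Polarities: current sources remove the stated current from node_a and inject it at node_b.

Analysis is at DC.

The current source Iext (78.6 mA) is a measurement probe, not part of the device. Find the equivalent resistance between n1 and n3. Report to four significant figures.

R_eq = 12.10 Ω

MNA unknowns: 3 node voltages V₁..V_3
R1: Y=0.001980 on G[0,3]
R2: Y=0.01117 on G[0,3]
R3: Y=0.006173 on G[3,2]
R4: Y=0.0003584 on G[0,1]
R5: Y=0.01969 on G[2,1]
R6: Y=0.003968 on G[0,2]
R7: Y=0.8403 on G[0,2]
R8: Y=0.009259 on G[0,2]
R9: Y=0.1070 on G[3,0]
R10: Y=0.05102 on G[1,0]
R11: Y=0.006098 on G[1,2]
R12: Y=0.03279 on G[3,0]
R13: Y=0.09524 on G[1,0]
Iext: z[1]−=0.0786, z[3]+=0.0786
solve → V1=-0.4574, V2=-0.009876, V3=0.4938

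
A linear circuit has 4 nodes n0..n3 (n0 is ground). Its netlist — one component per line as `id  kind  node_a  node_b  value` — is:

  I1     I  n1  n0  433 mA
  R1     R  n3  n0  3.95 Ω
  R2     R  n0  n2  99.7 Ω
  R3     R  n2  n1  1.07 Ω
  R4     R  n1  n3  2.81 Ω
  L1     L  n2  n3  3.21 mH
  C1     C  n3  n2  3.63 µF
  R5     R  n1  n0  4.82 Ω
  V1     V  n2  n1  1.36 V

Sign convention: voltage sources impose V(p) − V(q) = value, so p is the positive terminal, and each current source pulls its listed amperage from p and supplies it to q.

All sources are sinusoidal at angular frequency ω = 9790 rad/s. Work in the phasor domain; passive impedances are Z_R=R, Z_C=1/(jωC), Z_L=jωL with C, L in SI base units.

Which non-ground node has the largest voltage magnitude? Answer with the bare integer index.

Element admittances at ω=9790 rad/s:
  I1: injects 0.433 A into n0 (from n1)
  Y(R1) = 0.2532+0.000j S between n3,n0
  Y(R2) = 0.01003+0.000j S between n0,n2
  Y(R3) = 0.9346+0.000j S between n2,n1
  Y(R4) = 0.3559+0.000j S between n1,n3
  Y(L1) = 0.000-0.03182j S between n2,n3
  Y(C1) = 0.000+0.03554j S between n3,n2
  Y(R5) = 0.2075+0.000j S between n1,n0
  V1: constraint V(n2)−V(n1) = 1.36
Assemble and solve the 4×4 MNA system:
  V(n1)=-1.222-0.003602j  V(n2)=0.1377-0.003602j  V(n3)=-0.7142+0.003094j
  i(V1)=-1.272-0.003130j

1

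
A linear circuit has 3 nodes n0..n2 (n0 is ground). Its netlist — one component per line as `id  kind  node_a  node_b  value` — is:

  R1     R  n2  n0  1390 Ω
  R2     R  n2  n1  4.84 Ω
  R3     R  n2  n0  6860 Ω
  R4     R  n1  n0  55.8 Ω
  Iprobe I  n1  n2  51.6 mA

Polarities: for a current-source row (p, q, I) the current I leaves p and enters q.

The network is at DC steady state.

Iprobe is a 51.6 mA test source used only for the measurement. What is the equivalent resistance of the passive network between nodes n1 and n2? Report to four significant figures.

R_eq = 4.821 Ω

Apply KCL at each of the 2 non-ground nodes and solve the resulting linear system.
Node n1: branches {R2, R4, Iprobe} → V_1 = -0.01146
Node n2: branches {R1, R2, R3, Iprobe} → V_2 = 0.2373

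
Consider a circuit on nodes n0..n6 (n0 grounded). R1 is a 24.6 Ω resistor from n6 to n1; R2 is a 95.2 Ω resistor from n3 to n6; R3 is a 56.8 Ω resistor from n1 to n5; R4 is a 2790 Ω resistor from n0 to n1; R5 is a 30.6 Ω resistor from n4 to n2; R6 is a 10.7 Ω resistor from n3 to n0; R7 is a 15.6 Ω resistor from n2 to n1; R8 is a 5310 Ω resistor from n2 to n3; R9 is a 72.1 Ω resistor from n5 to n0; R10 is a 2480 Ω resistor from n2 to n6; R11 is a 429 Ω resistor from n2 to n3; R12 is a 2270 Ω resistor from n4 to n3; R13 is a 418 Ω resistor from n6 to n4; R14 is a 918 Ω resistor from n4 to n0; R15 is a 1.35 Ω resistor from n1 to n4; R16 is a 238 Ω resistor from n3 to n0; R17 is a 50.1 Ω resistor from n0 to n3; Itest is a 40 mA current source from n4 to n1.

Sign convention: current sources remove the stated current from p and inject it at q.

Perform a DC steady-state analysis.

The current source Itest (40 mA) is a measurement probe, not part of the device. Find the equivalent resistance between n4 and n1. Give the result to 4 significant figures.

Element admittances at DC:
  Y(R1) = 0.04065 S between n6,n1
  Y(R2) = 0.01050 S between n3,n6
  Y(R3) = 0.01761 S between n1,n5
  Y(R4) = 0.0003584 S between n0,n1
  Y(R5) = 0.03268 S between n4,n2
  Y(R6) = 0.09346 S between n3,n0
  Y(R7) = 0.06410 S between n2,n1
  Y(R8) = 0.0001883 S between n2,n3
  Y(R9) = 0.01387 S between n5,n0
  Y(R10) = 0.0004032 S between n2,n6
  Y(R11) = 0.002331 S between n2,n3
  Y(R12) = 0.0004405 S between n4,n3
  Y(R13) = 0.002392 S between n6,n4
  Y(R14) = 0.001089 S between n4,n0
  Y(R15) = 0.7407 S between n1,n4
  Y(R16) = 0.004202 S between n3,n0
  Y(R17) = 0.01996 S between n0,n3
  Itest: injects 0.04 A into n1 (from n4)
Assemble and solve the 6×6 MNA system:
  V(n1)=0.007189  V(n2)=-0.01012  V(n3)=-7.910e-05  V(n4)=-0.04502  V(n5)=0.004021  V(n6)=0.003329

R_eq = 1.305 Ω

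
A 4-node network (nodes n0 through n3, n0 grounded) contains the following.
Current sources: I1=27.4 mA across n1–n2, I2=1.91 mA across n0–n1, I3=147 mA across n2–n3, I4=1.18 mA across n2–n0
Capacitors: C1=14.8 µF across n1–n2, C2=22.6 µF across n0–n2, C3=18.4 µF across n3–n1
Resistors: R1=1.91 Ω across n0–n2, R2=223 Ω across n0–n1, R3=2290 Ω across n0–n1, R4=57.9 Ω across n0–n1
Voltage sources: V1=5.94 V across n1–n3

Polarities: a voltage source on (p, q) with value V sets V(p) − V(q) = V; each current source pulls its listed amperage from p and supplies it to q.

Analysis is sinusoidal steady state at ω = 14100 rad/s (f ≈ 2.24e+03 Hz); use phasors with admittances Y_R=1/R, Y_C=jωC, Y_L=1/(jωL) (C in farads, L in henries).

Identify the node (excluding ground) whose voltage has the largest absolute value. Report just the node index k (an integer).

3

Apply KCL at each of the 3 non-ground nodes and solve the resulting linear system.
Node n1: branches {I1, I2, C1, C3, R2, R3, R4, V1} → V_1 = 0.06862-0.5571j
Node n2: branches {I1, C1, C2, I3, I4, R1} → V_2 = 0.009382+0.01790j
Node n3: branches {I3, C3, V1} → V_3 = -5.871-0.5571j
Source currents: i(V1)=-0.1470-1.541j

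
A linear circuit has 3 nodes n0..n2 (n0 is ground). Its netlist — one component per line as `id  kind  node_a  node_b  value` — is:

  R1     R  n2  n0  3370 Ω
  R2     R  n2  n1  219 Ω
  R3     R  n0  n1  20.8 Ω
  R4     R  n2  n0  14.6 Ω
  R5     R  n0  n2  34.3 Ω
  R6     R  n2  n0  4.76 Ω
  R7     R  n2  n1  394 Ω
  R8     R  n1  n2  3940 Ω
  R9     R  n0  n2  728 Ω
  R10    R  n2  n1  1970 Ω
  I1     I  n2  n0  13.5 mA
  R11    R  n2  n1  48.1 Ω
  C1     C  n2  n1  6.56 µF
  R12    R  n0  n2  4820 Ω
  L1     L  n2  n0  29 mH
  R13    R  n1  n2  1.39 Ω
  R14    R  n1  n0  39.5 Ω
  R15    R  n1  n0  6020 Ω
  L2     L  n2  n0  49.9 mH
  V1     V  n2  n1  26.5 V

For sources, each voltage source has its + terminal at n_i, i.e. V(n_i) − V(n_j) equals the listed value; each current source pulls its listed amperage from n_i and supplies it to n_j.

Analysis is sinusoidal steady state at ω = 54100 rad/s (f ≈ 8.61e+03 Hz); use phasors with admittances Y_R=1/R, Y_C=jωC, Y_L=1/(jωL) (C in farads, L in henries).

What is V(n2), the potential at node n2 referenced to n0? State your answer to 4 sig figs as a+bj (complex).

5.052+0.01329j V

Element admittances at ω=54100 rad/s:
  Y(R1) = 0.0002967+0.000j S between n2,n0
  Y(R2) = 0.004566+0.000j S between n2,n1
  Y(R3) = 0.04808+0.000j S between n0,n1
  Y(R4) = 0.06849+0.000j S between n2,n0
  Y(R5) = 0.02915+0.000j S between n0,n2
  Y(R6) = 0.2101+0.000j S between n2,n0
  Y(R7) = 0.002538+0.000j S between n2,n1
  Y(R8) = 0.0002538+0.000j S between n1,n2
  Y(R9) = 0.001374+0.000j S between n0,n2
  Y(R10) = 0.0005076+0.000j S between n2,n1
  I1: injects 0.0135 A into n0 (from n2)
  Y(R11) = 0.02079+0.000j S between n2,n1
  Y(C1) = 0.000+0.3549j S between n2,n1
  Y(R12) = 0.0002075+0.000j S between n0,n2
  Y(L1) = 0.000-0.0006374j S between n2,n0
  Y(R13) = 0.7194+0.000j S between n1,n2
  Y(R14) = 0.02532+0.000j S between n1,n0
  Y(R15) = 0.0001661+0.000j S between n1,n0
  Y(L2) = 0.000-0.0003704j S between n2,n0
  V1: constraint V(n2)−V(n1) = 26.5
Assemble and solve the 3×3 MNA system:
  V(n1)=-21.45+0.01329j  V(n2)=5.052+0.01329j
  i(V1)=-21.40-9.404j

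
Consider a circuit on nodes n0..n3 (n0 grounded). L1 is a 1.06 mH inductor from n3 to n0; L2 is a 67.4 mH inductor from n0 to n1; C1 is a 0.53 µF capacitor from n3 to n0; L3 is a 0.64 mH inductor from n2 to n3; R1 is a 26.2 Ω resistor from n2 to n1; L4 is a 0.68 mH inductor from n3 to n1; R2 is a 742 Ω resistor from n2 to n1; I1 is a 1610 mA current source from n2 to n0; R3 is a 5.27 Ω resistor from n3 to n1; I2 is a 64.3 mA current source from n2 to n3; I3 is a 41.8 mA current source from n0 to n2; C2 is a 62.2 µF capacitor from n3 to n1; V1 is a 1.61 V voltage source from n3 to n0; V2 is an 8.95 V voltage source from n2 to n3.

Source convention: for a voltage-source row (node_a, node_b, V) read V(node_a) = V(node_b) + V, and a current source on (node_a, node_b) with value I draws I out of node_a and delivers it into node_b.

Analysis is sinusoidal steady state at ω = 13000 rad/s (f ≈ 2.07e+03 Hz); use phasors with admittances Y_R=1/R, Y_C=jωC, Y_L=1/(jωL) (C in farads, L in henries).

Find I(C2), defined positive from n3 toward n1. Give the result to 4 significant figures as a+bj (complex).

-0.3707-0.1246j A

Apply KCL at each of the 3 non-ground nodes and solve the resulting linear system.
Node n1: branches {L2, R1, L4, R2, R3, C2} → V_1 = 1.764-0.4585j
Node n2: branches {L3, R1, R2, I1, I2, I3, V2} → V_2 = 10.56+0.000j
Node n3: branches {L1, C1, L3, L4, R3, I2, C2, V1, V2} → V_3 = 1.610+0.000j
Source currents: i(V1)=-1.568+0.1078j, i(V2)=-1.980+1.058j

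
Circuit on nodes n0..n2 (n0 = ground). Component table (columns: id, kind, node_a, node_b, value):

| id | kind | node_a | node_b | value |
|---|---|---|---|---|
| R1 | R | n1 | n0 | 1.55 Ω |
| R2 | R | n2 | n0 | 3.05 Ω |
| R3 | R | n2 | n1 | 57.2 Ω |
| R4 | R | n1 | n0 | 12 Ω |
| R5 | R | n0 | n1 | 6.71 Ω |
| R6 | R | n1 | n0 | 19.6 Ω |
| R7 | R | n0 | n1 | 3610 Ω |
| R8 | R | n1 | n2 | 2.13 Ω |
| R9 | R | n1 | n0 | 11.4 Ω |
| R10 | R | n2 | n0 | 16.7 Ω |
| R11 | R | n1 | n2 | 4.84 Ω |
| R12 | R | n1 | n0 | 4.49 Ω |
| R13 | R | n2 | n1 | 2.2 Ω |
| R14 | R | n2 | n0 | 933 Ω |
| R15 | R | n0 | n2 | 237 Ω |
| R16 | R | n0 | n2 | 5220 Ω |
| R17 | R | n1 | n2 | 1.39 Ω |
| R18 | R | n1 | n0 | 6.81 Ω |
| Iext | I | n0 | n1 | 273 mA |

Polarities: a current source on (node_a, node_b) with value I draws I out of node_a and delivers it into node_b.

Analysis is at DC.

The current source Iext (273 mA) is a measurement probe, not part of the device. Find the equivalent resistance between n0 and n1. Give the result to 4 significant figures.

R_eq = 0.5845 Ω

MNA unknowns: 2 node voltages V₁..V_2
R1: Y=0.6452 on G[1,0]
R2: Y=0.3279 on G[2,0]
R3: Y=0.01748 on G[2,1]
R4: Y=0.08333 on G[1,0]
R5: Y=0.1490 on G[0,1]
R6: Y=0.05102 on G[1,0]
R7: Y=0.0002770 on G[0,1]
R8: Y=0.4695 on G[1,2]
R9: Y=0.08772 on G[1,0]
R10: Y=0.05988 on G[2,0]
R11: Y=0.2066 on G[1,2]
R12: Y=0.2227 on G[1,0]
R13: Y=0.4545 on G[2,1]
R14: Y=0.001072 on G[2,0]
R15: Y=0.004219 on G[0,2]
R16: Y=0.0001916 on G[0,2]
R17: Y=0.7194 on G[1,2]
R18: Y=0.1468 on G[1,0]
Iext: z[0]−=0.273, z[1]+=0.273
solve → V1=0.1596, V2=0.1318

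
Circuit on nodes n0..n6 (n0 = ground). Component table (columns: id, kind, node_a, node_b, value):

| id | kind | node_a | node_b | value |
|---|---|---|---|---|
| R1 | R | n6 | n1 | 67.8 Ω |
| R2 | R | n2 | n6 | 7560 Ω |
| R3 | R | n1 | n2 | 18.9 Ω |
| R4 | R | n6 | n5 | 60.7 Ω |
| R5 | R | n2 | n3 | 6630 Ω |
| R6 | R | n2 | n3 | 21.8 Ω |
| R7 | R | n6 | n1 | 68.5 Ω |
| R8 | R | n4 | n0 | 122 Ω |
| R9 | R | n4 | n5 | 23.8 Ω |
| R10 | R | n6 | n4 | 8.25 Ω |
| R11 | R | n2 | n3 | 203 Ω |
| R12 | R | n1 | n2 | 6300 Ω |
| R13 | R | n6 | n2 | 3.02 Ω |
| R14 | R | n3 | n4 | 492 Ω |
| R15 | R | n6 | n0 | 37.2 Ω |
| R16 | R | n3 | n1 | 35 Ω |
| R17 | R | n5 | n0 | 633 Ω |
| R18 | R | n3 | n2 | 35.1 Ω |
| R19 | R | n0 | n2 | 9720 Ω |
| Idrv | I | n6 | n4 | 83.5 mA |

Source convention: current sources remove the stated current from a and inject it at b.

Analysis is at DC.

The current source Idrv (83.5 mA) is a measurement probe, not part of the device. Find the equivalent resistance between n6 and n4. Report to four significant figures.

MNA unknowns: 6 node voltages V₁..V_6
R1: Y=0.01475 on G[6,1]
R2: Y=0.0001323 on G[2,6]
R3: Y=0.05291 on G[1,2]
R4: Y=0.01647 on G[6,5]
R5: Y=0.0001508 on G[2,3]
R6: Y=0.04587 on G[2,3]
R7: Y=0.01460 on G[6,1]
R8: Y=0.008197 on G[4,0]
R9: Y=0.04202 on G[4,5]
R10: Y=0.1212 on G[6,4]
R11: Y=0.004926 on G[2,3]
R12: Y=0.0001587 on G[1,2]
R13: Y=0.3311 on G[6,2]
R14: Y=0.002033 on G[3,4]
R15: Y=0.02688 on G[6,0]
R16: Y=0.02857 on G[3,1]
R17: Y=0.001580 on G[5,0]
R18: Y=0.02849 on G[3,2]
R19: Y=0.0001029 on G[0,2]
Idrv: z[6]−=0.0835, z[4]+=0.0835
solve → V1=-0.1441, V2=-0.1462, V3=-0.1348, V4=0.4401, V5=0.2669, V6=-0.1493

R_eq = 7.059 Ω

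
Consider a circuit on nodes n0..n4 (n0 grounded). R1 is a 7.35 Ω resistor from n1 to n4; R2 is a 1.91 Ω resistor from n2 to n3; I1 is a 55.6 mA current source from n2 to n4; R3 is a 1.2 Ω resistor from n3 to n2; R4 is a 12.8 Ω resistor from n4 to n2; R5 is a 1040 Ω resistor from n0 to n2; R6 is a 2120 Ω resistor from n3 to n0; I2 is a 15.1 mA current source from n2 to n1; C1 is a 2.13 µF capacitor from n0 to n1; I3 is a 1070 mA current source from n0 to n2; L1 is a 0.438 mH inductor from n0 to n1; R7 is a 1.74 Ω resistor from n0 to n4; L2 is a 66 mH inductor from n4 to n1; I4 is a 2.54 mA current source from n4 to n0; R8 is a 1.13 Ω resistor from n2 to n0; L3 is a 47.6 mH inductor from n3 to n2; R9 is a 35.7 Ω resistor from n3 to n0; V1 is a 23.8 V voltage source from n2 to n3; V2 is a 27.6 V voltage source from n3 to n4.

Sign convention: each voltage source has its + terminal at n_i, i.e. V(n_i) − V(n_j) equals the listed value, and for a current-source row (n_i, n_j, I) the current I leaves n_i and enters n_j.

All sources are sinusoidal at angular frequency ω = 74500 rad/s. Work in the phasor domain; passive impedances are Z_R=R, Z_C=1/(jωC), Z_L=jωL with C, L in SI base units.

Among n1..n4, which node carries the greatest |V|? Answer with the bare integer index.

4

Element admittances at ω=74500 rad/s:
  Y(R1) = 0.1361+0.000j S between n1,n4
  Y(R2) = 0.5236+0.000j S between n2,n3
  I1: injects 0.0556 A into n4 (from n2)
  Y(R3) = 0.8333+0.000j S between n3,n2
  Y(R4) = 0.07812+0.000j S between n4,n2
  Y(R5) = 0.0009615+0.000j S between n0,n2
  Y(R6) = 0.0004717+0.000j S between n3,n0
  I2: injects 0.0151 A into n1 (from n2)
  Y(C1) = 0.000+0.1587j S between n0,n1
  I3: injects 1.07 A into n2 (from n0)
  Y(L1) = 0.000-0.03065j S between n0,n1
  Y(R7) = 0.5747+0.000j S between n0,n4
  Y(L2) = 0.000-0.0002034j S between n4,n1
  I4: injects 0.00254 A into n0 (from n4)
  Y(R8) = 0.8850+0.000j S between n2,n0
  Y(L3) = 0.000-0.0002820j S between n3,n2
  Y(R9) = 0.02801+0.000j S between n3,n0
  V1: constraint V(n2)−V(n3) = 23.8
  V2: constraint V(n3)−V(n4) = 27.6
Assemble and solve the 6×6 MNA system:
  V(n1)=-14.73+15.16j  V(n2)=22.31+1.267j  V(n3)=-1.487+1.267j  V(n4)=-29.09+1.267j
  i(V1)=-55.08-1.116j  i(V2)=-22.74-1.158j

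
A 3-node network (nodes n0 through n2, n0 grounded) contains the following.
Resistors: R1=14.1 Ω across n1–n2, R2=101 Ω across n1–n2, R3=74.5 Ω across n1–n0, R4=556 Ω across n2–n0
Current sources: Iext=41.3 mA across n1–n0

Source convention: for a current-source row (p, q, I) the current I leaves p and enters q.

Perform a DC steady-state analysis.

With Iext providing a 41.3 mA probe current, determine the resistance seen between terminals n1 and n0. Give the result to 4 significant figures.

MNA unknowns: 2 node voltages V₁..V_2
R1: Y=0.07092 on G[1,2]
R2: Y=0.009901 on G[1,2]
R3: Y=0.01342 on G[1,0]
R4: Y=0.001799 on G[2,0]
Iext: z[1]−=0.0413, z[0]+=0.0413
solve → V1=-2.720, V2=-2.661

R_eq = 65.87 Ω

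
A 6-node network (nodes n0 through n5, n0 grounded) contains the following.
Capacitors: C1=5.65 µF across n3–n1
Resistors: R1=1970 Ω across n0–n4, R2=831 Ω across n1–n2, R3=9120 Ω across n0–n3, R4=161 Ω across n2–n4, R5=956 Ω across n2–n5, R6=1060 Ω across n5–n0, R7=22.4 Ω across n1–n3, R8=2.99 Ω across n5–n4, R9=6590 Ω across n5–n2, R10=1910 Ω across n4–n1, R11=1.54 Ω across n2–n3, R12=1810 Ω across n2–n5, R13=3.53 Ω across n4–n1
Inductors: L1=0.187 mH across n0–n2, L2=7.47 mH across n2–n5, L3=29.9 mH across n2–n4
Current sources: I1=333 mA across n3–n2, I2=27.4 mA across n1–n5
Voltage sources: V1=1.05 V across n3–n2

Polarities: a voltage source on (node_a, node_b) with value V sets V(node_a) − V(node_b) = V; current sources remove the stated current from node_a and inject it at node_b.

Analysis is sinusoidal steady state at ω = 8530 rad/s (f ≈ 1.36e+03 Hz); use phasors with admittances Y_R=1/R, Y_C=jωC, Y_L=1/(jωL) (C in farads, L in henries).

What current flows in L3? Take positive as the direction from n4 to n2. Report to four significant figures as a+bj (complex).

0.001808-0.004085j A

Apply KCL at each of the 5 non-ground nodes and solve the resulting linear system.
Node n1: branches {C1, R2, R7, I2, R10, R13} → V_1 = 1.016+0.3995j
Node n2: branches {L1, R2, R4, R5, L2, I1, R9, R11, R12, L3, V1} → V_2 = 0.001132-0.002672j
Node n3: branches {C1, R3, R7, I1, R11, V1} → V_3 = 1.051-0.002672j
Node n4: branches {R1, R4, R8, R10, L3, R13} → V_4 = 1.043+0.4585j
Node n5: branches {R5, R6, R8, L2, R9, I2, R12} → V_5 = 1.092+0.5056j
Source currents: i(V1)=-1.036+0.01626j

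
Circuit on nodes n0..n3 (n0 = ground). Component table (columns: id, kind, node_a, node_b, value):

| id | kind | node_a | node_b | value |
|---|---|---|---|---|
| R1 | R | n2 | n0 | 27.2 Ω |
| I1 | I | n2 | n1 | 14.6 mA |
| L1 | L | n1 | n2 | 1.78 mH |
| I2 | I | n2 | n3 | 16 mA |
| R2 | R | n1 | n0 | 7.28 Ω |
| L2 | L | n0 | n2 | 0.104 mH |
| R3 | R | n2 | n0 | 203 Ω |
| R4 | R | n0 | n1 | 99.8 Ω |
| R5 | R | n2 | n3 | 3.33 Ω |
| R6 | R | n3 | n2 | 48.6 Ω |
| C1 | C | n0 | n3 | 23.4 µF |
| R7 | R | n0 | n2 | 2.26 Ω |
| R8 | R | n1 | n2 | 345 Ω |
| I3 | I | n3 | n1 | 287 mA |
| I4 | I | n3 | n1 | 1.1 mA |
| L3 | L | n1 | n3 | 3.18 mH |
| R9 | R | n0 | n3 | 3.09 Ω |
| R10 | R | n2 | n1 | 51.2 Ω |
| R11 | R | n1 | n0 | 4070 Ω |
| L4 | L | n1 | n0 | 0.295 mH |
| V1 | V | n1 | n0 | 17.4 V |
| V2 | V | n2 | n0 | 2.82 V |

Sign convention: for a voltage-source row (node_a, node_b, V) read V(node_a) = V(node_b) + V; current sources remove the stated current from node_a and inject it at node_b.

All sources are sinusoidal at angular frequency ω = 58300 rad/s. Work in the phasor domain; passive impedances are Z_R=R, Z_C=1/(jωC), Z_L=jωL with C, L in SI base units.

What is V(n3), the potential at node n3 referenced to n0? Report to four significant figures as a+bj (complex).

Apply KCL at each of the 3 non-ground nodes and solve the resulting linear system.
Node n1: branches {I1, L1, R2, R4, R8, I3, I4, L3, R10, R11, L4, V1} → V_1 = 17.40+0.000j
Node n2: branches {R1, I1, L1, I2, L2, R3, R5, R6, R7, R8, R10, V2} → V_2 = 2.820+0.000j
Node n3: branches {I2, R5, R6, C1, I3, I4, L3, R9} → V_3 = 0.1239-0.4069j
Source currents: i(V1)=-2.595+1.245j, i(V2)=-1.934+0.1940j

0.1239-0.4069j V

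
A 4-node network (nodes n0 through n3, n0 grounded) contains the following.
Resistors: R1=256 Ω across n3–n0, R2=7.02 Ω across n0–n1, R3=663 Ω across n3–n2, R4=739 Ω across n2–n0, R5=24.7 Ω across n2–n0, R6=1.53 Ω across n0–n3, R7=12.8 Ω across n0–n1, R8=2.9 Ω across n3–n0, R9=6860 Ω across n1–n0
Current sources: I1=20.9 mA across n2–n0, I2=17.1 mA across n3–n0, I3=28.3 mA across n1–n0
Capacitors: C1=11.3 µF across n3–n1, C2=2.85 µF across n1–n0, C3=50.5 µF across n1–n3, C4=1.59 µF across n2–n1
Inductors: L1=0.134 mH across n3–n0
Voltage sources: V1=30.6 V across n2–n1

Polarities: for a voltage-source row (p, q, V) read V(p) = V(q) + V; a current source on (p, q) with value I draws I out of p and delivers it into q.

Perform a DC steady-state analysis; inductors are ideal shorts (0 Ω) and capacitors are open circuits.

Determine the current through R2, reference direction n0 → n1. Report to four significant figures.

Apply KCL at each of the 3 non-ground nodes and solve the resulting linear system.
Node n1: branches {R2, C1, C2, C3, I3, R7, C4, R9, V1} → V_1 = -5.209
Node n2: branches {I1, R3, R4, R5, C4, V1} → V_2 = 25.39
Node n3: branches {R1, R3, C1, R6, C3, I2, R8, L1} → V_3 = 0.000
Source currents: i(L1)=0.02120, i(V1)=-1.122

0.7421 A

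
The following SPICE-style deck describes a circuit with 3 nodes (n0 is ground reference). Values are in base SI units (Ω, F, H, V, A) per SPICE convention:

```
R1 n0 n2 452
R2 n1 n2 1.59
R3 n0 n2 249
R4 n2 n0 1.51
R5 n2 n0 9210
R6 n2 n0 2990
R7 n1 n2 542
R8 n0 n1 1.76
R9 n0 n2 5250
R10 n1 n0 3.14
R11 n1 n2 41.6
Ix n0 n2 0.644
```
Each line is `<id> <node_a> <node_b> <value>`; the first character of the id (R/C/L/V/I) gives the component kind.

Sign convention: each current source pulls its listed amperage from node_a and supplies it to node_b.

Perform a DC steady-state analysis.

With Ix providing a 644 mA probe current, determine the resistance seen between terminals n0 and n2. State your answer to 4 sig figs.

R_eq = 0.9562 Ω

Element admittances at DC:
  Y(R1) = 0.002212 S between n0,n2
  Y(R2) = 0.6289 S between n1,n2
  Y(R3) = 0.004016 S between n0,n2
  Y(R4) = 0.6623 S between n2,n0
  Y(R5) = 0.0001086 S between n2,n0
  Y(R6) = 0.0003344 S between n2,n0
  Y(R7) = 0.001845 S between n1,n2
  Y(R8) = 0.5682 S between n0,n1
  Y(R9) = 0.0001905 S between n0,n2
  Y(R10) = 0.3185 S between n1,n0
  Y(R11) = 0.02404 S between n1,n2
  Ix: injects 0.644 A into n2 (from n0)
Assemble and solve the 2×2 MNA system:
  V(n1)=0.2616  V(n2)=0.6158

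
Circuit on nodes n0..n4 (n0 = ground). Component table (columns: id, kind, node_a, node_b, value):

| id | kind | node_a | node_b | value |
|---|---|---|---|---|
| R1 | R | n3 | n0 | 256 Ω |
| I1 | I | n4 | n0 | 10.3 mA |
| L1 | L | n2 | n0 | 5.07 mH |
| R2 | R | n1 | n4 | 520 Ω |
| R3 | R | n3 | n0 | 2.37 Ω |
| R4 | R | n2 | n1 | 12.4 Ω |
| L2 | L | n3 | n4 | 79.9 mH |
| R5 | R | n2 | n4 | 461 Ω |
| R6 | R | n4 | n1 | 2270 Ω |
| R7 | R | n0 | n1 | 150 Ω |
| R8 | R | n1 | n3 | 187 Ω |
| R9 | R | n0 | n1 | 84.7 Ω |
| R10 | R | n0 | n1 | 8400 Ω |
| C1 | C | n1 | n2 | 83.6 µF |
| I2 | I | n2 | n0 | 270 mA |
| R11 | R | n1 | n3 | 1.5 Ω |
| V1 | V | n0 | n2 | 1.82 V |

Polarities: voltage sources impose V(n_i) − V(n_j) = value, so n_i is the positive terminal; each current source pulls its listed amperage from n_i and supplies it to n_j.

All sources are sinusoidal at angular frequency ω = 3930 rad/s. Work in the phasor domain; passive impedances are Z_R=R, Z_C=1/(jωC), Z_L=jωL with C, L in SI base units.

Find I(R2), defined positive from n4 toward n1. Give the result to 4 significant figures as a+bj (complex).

-0.003188-0.002152j A

Element admittances at ω=3930 rad/s:
  Y(R1) = 0.003906+0.000j S between n3,n0
  I1: injects 0.0103 A into n0 (from n4)
  Y(L1) = 0.000-0.05019j S between n2,n0
  Y(R2) = 0.001923+0.000j S between n1,n4
  Y(R3) = 0.4219+0.000j S between n3,n0
  Y(R4) = 0.08065+0.000j S between n2,n1
  Y(L2) = 0.000-0.003185j S between n3,n4
  Y(R5) = 0.002169+0.000j S between n2,n4
  Y(R6) = 0.0004405+0.000j S between n4,n1
  Y(R7) = 0.006667+0.000j S between n0,n1
  Y(R8) = 0.005348+0.000j S between n1,n3
  Y(R9) = 0.01181+0.000j S between n0,n1
  Y(R10) = 0.0001190+0.000j S between n0,n1
  Y(C1) = 0.000+0.3285j S between n1,n2
  I2: injects 0.27 A into n0 (from n2)
  Y(R11) = 0.6667+0.000j S between n1,n3
  V1: constraint V(n0)−V(n2) = 1.82
Assemble and solve the 5×5 MNA system:
  V(n1)=-1.058-0.6919j  V(n2)=-1.820+0.000j  V(n3)=-0.6516-0.4175j  V(n4)=-2.716-1.811j
  i(V1)=-0.01684-0.09933j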